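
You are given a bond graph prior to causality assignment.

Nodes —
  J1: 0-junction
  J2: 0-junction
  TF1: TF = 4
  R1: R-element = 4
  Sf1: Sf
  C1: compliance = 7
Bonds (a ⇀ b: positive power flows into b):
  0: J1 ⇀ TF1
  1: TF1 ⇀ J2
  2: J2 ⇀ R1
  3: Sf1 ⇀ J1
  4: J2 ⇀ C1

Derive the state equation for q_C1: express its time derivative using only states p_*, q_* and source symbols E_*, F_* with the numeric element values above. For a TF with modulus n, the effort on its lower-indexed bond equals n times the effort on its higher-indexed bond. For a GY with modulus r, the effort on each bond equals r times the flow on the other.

b3 stroke→Sf1  (source Sf1 imposes f)
b0 stroke→J1  (J1: last free bond brings effort in)
b1 stroke→TF1  (TF1: transformer flips bond 0)
b4 stroke→J2  (C1 integral (e out))
b2 stroke→R1  (J2: bond 4 brought effort, rest push out)

dq_C1/dt = 4*F_Sf1 - q_C1/28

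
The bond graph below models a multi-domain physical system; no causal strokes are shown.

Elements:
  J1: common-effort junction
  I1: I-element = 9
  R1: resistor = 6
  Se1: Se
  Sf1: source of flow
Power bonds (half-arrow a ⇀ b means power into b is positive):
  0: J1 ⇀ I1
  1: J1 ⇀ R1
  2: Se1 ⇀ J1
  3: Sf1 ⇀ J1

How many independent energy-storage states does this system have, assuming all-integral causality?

b2 →J1  (Se1: effort source, stroke at far end)
b3 →Sf1  (Sf1 fixes flow; stroke at Sf1)
b0 →I1  (J1: bond 2 brought effort, rest push out)
b1 →R1  (J1: bond 2 brought effort, rest push out)

1  (I1 all integral)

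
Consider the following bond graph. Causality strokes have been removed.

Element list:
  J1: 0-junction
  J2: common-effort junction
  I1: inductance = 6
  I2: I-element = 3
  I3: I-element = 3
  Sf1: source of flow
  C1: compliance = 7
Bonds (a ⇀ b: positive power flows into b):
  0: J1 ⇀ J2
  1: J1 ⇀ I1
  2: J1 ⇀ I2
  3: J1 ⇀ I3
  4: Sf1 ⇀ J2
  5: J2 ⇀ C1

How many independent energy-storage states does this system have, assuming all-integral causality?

#4 stroke→Sf1  (source Sf1 imposes f)
#1 stroke→I1  (I1 outputs flow p/I1)
#2 stroke→I2  (I2 integral (f out))
#3 stroke→I3  (prefer integral on I3)
#0 stroke→J1  (J1: last free bond brings effort in)
#5 stroke→J2  (J2 needs exactly one e-in)

4  (C1, I1, I2, I3 all integral)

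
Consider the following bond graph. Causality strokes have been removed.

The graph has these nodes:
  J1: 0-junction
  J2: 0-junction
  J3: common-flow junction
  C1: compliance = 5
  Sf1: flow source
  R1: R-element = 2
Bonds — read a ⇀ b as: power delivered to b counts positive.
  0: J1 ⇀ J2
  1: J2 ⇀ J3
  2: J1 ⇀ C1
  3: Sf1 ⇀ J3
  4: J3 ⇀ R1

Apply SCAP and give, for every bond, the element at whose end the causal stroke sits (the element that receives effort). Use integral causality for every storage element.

b3 stroke→Sf1  (Sf1 (Sf) sets flow on bond)
b1 stroke→J3  (J3: bond 3 brought flow, rest push out)
b4 stroke→J3  (common-f at J3 fixed by 3)
b0 stroke→J2  (J2 needs exactly one e-in)
b2 stroke→J1  (only one effort-in slot at J1)

β0 stroke at J2
β1 stroke at J3
β2 stroke at J1
β3 stroke at Sf1
β4 stroke at J3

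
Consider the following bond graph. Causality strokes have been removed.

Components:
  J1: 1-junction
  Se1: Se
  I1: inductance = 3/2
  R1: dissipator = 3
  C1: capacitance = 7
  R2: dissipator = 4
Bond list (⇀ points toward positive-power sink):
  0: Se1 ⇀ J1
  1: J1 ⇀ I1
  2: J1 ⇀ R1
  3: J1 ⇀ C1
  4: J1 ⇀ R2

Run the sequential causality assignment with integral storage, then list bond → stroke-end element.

β0 →J1  (Se1 fixes effort; stroke away)
β1 →I1  (I1 outputs flow p/I1)
β2 →J1  (J1: bond 1 brought flow, rest push out)
β3 →J1  (J1 flow already set via bond 1)
β4 →J1  (J1: bond 1 brought flow, rest push out)

bond 0 |J1
bond 1 |I1
bond 2 |J1
bond 3 |J1
bond 4 |J1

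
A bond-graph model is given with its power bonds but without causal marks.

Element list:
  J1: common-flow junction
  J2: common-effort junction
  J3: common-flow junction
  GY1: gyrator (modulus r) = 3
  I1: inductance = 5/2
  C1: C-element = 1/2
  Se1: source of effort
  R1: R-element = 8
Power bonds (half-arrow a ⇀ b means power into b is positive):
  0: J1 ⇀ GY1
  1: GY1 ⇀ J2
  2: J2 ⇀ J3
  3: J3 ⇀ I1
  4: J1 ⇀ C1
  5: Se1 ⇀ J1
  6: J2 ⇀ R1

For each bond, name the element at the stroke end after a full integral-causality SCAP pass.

#5 |J1  (Se1 fixes effort; stroke away)
#3 |I1  (I1 outputs flow p/I1)
#2 |J3  (J3: bond 3 brought flow, rest push out)
#4 |J1  (C1 integral (e out))
#0 |GY1  (only one flow-in slot at J1)
#1 |GY1  (GY GY1: same side as bond 0)
#6 |J2  (J2: last free bond brings effort in)

bond 0 →GY1
bond 1 →GY1
bond 2 →J3
bond 3 →I1
bond 4 →J1
bond 5 →J1
bond 6 →J2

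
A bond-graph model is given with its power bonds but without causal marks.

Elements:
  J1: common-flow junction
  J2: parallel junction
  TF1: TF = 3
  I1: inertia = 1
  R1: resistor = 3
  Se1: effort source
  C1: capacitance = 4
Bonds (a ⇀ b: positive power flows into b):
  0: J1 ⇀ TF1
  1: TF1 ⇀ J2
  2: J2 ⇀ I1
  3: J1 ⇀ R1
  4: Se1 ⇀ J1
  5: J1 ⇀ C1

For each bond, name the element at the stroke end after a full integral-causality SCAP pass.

#4 stroke at J1  (source Se1 imposes e)
#2 stroke at I1  (I1: I, integral causality)
#1 stroke at J2  (J2: last free bond brings effort in)
#0 stroke at TF1  (TF1: transformer flips bond 1)
#3 stroke at J1  (J1 flow already set via bond 0)
#5 stroke at J1  (J1: bond 0 brought flow, rest push out)

#0 stroke→TF1
#1 stroke→J2
#2 stroke→I1
#3 stroke→J1
#4 stroke→J1
#5 stroke→J1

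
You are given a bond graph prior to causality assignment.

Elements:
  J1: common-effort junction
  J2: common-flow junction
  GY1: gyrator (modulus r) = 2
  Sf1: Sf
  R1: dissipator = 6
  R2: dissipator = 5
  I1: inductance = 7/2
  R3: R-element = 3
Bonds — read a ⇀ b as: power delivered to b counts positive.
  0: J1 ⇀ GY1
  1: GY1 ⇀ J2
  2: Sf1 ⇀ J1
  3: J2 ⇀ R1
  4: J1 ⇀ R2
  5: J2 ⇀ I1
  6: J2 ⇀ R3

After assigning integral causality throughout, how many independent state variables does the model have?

β2 stroke→Sf1  (Sf1 fixes flow; stroke at Sf1)
β5 stroke→I1  (I1 integral (f out))
β1 stroke→J2  (J2 flow already set via bond 5)
β3 stroke→J2  (J2: bond 5 brought flow, rest push out)
β6 stroke→J2  (1-jn J2 has f-setter on 5)
β0 stroke→J1  (GY1: gyrator matches bond 1)
β4 stroke→R2  (J1: bond 0 brought effort, rest push out)

1  (I1 all integral)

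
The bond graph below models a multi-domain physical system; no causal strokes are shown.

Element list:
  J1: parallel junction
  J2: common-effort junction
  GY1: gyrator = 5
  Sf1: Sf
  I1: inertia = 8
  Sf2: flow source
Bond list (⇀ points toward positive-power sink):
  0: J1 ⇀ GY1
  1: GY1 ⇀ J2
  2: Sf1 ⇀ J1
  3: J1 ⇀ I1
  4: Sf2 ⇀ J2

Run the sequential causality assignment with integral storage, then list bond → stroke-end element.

b0 stroke→J1
b1 stroke→J2
b2 stroke→Sf1
b3 stroke→I1
b4 stroke→Sf2

#2 →Sf1  (Sf1 fixes flow; stroke at Sf1)
#4 →Sf2  (Sf2 (Sf) sets flow on bond)
#1 →J2  (only one effort-in slot at J2)
#0 →J1  (GY GY1: same side as bond 1)
#3 →I1  (J1: bond 0 brought effort, rest push out)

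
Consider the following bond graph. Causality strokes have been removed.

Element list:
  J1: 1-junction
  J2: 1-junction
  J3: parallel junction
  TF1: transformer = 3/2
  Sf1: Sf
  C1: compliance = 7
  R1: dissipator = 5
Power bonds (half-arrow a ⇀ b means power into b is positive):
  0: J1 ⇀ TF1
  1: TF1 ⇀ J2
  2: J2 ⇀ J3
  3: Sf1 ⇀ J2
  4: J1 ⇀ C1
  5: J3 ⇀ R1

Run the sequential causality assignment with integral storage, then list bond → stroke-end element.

β3 |Sf1  (source Sf1 imposes f)
β1 |J2  (J2: bond 3 brought flow, rest push out)
β2 |J2  (J2: bond 3 brought flow, rest push out)
β5 |J3  (only one effort-in slot at J3)
β0 |TF1  (TF1: transformer flips bond 1)
β4 |J1  (common-f at J1 fixed by 0)

#0 →TF1
#1 →J2
#2 →J2
#3 →Sf1
#4 →J1
#5 →J3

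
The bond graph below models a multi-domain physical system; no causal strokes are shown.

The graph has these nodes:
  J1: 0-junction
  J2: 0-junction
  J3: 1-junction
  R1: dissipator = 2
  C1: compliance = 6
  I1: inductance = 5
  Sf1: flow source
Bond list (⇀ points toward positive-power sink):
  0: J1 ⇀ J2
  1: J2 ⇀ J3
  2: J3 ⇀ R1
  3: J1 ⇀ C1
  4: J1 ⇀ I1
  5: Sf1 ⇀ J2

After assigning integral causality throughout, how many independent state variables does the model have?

β5 stroke at Sf1  (source Sf1 imposes f)
β3 stroke at J1  (C1 outputs effort q/C1)
β0 stroke at J2  (0-jn J1 has e-setter on 3)
β4 stroke at I1  (J1: bond 3 brought effort, rest push out)
β1 stroke at J3  (J2: bond 0 brought effort, rest push out)
β2 stroke at R1  (only one flow-in slot at J3)

2  (C1, I1 all integral)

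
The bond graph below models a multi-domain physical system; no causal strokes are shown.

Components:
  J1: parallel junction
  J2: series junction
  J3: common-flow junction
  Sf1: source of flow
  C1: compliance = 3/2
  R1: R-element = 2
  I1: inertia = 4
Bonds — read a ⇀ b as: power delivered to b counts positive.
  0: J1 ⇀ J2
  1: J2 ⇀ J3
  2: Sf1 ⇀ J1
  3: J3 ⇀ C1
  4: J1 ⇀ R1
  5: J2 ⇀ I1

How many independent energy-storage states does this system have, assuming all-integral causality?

β2 stroke→Sf1  (Sf1 (Sf) sets flow on bond)
β3 stroke→J3  (C1: C, integral causality)
β1 stroke→J2  (only one flow-in slot at J3)
β5 stroke→I1  (I1: I, integral causality)
β0 stroke→J2  (1-jn J2 has f-setter on 5)
β4 stroke→J1  (closing 0-jn rule on J1)

2  (C1, I1 all integral)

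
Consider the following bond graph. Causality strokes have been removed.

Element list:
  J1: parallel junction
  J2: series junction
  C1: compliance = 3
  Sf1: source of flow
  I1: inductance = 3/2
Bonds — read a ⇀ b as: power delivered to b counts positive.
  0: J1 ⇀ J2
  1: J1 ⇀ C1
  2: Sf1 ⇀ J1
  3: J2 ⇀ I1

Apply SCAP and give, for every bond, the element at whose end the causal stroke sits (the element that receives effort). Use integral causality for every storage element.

#0 stroke→J2
#1 stroke→J1
#2 stroke→Sf1
#3 stroke→I1

b2 stroke→Sf1  (Sf1 fixes flow; stroke at Sf1)
b1 stroke→J1  (C1 integral (e out))
b0 stroke→J2  (common-e at J1 fixed by 1)
b3 stroke→I1  (closing 1-jn rule on J2)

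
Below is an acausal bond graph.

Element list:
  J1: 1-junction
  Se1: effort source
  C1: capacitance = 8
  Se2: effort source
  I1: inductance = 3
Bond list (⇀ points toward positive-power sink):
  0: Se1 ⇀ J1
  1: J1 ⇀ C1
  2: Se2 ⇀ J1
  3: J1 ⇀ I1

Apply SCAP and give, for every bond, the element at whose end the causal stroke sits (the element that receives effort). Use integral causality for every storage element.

bond 0 stroke→J1  (source Se1 imposes e)
bond 2 stroke→J1  (Se2: effort source, stroke at far end)
bond 1 stroke→J1  (C1: C, integral causality)
bond 3 stroke→I1  (only one flow-in slot at J1)

bond 0 |J1
bond 1 |J1
bond 2 |J1
bond 3 |I1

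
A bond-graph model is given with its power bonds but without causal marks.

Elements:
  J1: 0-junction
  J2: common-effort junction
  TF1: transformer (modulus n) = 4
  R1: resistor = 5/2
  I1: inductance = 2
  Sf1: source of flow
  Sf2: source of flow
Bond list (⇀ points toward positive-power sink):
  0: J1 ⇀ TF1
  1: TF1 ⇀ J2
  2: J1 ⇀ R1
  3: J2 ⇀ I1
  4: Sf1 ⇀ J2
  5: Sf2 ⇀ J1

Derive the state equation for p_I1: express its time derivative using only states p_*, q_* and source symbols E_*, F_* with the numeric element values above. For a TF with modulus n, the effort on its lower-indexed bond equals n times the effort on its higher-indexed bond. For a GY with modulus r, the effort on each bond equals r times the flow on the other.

dp_I1/dt = 5*F_Sf1/32 + 5*F_Sf2/8 - 5*p_I1/64

bond 4 stroke at Sf1  (Sf1: flow source, stroke at near end)
bond 5 stroke at Sf2  (Sf2: flow source, stroke at near end)
bond 3 stroke at I1  (I1 integral (f out))
bond 1 stroke at J2  (J2 needs exactly one e-in)
bond 0 stroke at TF1  (TF1 one-in-one-out from 1)
bond 2 stroke at J1  (closing 0-jn rule on J1)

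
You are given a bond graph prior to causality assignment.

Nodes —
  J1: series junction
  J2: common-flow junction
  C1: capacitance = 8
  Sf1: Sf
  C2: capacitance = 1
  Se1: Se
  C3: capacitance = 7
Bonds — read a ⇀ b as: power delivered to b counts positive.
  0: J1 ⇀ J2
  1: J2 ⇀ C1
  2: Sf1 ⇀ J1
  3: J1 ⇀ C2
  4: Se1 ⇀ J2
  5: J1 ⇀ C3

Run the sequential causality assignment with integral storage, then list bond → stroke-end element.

b0 stroke→J1
b1 stroke→J2
b2 stroke→Sf1
b3 stroke→J1
b4 stroke→J2
b5 stroke→J1

b2 →Sf1  (Sf1: flow source, stroke at near end)
b4 →J2  (source Se1 imposes e)
b0 →J1  (1-jn J1 has f-setter on 2)
b3 →J1  (1-jn J1 has f-setter on 2)
b5 →J1  (1-jn J1 has f-setter on 2)
b1 →J2  (common-f at J2 fixed by 0)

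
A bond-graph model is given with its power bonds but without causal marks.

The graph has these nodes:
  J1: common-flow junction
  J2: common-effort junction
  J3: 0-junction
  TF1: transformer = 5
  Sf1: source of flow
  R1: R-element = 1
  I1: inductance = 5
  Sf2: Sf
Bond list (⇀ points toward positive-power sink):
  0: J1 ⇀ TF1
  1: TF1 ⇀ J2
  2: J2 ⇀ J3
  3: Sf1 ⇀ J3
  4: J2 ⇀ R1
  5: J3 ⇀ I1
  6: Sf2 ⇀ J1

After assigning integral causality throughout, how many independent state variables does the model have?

bond 3 →Sf1  (source Sf1 imposes f)
bond 6 →Sf2  (Sf2 fixes flow; stroke at Sf2)
bond 0 →J1  (J1 flow already set via bond 6)
bond 1 →TF1  (TF1: transformer flips bond 0)
bond 5 →I1  (I1: I, integral causality)
bond 2 →J3  (closing 0-jn rule on J3)
bond 4 →J2  (J2: last free bond brings effort in)

1  (I1 all integral)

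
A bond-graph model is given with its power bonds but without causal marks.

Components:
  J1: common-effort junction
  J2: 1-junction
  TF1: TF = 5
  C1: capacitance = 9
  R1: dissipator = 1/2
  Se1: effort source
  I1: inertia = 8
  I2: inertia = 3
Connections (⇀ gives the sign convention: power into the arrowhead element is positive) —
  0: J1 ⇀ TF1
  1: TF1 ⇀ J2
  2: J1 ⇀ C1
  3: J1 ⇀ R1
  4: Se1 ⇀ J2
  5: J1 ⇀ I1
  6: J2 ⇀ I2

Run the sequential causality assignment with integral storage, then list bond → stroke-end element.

β0 stroke at TF1
β1 stroke at J2
β2 stroke at J1
β3 stroke at R1
β4 stroke at J2
β5 stroke at I1
β6 stroke at I2

b4 |J2  (source Se1 imposes e)
b2 |J1  (C1 integral (e out))
b0 |TF1  (J1 effort already set via bond 2)
b3 |R1  (0-jn J1 has e-setter on 2)
b5 |I1  (J1 effort already set via bond 2)
b1 |J2  (TF TF1: opposite of bond 0)
b6 |I2  (J2: last free bond brings flow in)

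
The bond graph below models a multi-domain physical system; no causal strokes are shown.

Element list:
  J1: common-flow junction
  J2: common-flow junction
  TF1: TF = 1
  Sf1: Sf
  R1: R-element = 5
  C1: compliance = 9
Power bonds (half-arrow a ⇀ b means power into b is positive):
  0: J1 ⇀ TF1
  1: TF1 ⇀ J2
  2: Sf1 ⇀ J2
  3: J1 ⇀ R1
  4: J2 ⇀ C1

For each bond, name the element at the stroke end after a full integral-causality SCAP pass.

b0 stroke at TF1
b1 stroke at J2
b2 stroke at Sf1
b3 stroke at J1
b4 stroke at J2

β2 |Sf1  (Sf1 (Sf) sets flow on bond)
β1 |J2  (J2 flow already set via bond 2)
β4 |J2  (common-f at J2 fixed by 2)
β0 |TF1  (TF1: transformer flips bond 1)
β3 |J1  (1-jn J1 has f-setter on 0)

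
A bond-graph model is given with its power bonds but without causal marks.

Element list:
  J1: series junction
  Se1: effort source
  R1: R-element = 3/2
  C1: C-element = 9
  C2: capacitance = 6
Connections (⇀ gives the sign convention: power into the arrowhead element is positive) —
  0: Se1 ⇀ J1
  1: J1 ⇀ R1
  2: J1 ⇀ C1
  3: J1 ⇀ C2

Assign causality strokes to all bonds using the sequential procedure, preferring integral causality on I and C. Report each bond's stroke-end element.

b0 stroke→J1
b1 stroke→R1
b2 stroke→J1
b3 stroke→J1

bond 0 stroke at J1  (Se1: effort source, stroke at far end)
bond 2 stroke at J1  (C1: C, integral causality)
bond 3 stroke at J1  (C2 outputs effort q/C2)
bond 1 stroke at R1  (J1: last free bond brings flow in)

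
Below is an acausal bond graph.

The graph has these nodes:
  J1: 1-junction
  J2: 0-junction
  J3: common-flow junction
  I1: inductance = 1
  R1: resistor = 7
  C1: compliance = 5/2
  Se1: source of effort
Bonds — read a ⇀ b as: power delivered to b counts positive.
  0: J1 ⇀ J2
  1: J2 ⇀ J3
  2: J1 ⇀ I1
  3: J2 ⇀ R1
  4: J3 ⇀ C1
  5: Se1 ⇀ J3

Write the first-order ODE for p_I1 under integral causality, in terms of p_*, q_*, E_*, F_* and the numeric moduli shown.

dp_I1/dt = E_Se1 - 2*q_C1/5

β5 stroke→J3  (source Se1 imposes e)
β2 stroke→I1  (I1 integral (f out))
β0 stroke→J1  (J1 flow already set via bond 2)
β4 stroke→J3  (C1: C, integral causality)
β1 stroke→J2  (J3 needs exactly one f-in)
β3 stroke→R1  (J2 effort already set via bond 1)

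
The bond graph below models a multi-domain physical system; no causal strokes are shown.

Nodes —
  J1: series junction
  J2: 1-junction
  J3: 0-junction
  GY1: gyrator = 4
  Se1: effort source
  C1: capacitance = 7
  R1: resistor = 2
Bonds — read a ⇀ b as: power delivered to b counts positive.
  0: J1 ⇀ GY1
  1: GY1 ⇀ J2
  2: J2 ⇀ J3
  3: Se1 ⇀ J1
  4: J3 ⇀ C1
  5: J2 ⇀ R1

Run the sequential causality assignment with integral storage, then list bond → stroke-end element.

β3 |J1  (Se1 (Se) sets effort on bond)
β0 |GY1  (closing 1-jn rule on J1)
β1 |GY1  (through GY1, causality inverts; strokes same side of GY1)
β2 |J2  (J2 flow already set via bond 1)
β5 |J2  (1-jn J2 has f-setter on 1)
β4 |J3  (closing 0-jn rule on J3)

b0 stroke at GY1
b1 stroke at GY1
b2 stroke at J2
b3 stroke at J1
b4 stroke at J3
b5 stroke at J2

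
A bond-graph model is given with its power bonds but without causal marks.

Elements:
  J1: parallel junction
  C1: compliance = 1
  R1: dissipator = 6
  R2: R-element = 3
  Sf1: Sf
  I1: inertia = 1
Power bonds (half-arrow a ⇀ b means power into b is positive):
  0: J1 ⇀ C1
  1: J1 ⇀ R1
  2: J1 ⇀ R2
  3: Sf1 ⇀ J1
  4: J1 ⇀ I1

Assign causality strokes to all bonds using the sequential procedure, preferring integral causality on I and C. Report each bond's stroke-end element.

bond 0 |J1
bond 1 |R1
bond 2 |R2
bond 3 |Sf1
bond 4 |I1

b3 stroke→Sf1  (Sf1: flow source, stroke at near end)
b0 stroke→J1  (prefer integral on C1)
b1 stroke→R1  (common-e at J1 fixed by 0)
b2 stroke→R2  (0-jn J1 has e-setter on 0)
b4 stroke→I1  (common-e at J1 fixed by 0)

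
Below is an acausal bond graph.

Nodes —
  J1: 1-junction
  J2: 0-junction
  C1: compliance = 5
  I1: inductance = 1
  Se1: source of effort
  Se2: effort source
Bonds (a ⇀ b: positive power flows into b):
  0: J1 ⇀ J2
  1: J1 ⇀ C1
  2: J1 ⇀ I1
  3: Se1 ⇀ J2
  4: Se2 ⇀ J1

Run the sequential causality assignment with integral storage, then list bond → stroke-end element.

b0 →J1
b1 →J1
b2 →I1
b3 →J2
b4 →J1

b3 |J2  (Se1: effort source, stroke at far end)
b4 |J1  (Se2 fixes effort; stroke away)
b0 |J1  (J2 effort already set via bond 3)
b1 |J1  (prefer integral on C1)
b2 |I1  (only one flow-in slot at J1)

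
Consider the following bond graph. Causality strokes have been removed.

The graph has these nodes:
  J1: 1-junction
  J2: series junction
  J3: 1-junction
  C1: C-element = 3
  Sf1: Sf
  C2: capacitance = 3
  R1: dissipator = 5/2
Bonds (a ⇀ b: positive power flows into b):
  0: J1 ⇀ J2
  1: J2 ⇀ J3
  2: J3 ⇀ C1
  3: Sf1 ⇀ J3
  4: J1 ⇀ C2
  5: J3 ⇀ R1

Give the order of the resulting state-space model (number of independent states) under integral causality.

bond 3 stroke at Sf1  (Sf1 fixes flow; stroke at Sf1)
bond 1 stroke at J3  (J3 flow already set via bond 3)
bond 2 stroke at J3  (common-f at J3 fixed by 3)
bond 5 stroke at J3  (J3 flow already set via bond 3)
bond 0 stroke at J2  (common-f at J2 fixed by 1)
bond 4 stroke at J1  (common-f at J1 fixed by 0)

2  (C1, C2 all integral)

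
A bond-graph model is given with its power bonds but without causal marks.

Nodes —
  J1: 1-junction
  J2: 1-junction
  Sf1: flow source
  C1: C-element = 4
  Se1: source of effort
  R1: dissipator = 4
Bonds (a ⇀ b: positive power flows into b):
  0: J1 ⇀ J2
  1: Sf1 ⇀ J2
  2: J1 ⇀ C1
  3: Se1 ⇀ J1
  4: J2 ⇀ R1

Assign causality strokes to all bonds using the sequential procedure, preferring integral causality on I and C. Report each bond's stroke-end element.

bond 0 →J2
bond 1 →Sf1
bond 2 →J1
bond 3 →J1
bond 4 →J2

β1 →Sf1  (Sf1 (Sf) sets flow on bond)
β3 →J1  (Se1: effort source, stroke at far end)
β0 →J2  (common-f at J2 fixed by 1)
β4 →J2  (1-jn J2 has f-setter on 1)
β2 →J1  (J1 flow already set via bond 0)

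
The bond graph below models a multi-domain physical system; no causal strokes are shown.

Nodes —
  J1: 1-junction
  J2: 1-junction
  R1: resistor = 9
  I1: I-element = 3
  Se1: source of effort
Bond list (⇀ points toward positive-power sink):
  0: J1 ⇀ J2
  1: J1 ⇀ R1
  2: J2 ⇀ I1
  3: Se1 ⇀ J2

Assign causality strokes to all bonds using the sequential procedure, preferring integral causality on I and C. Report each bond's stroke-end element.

β3 stroke at J2  (source Se1 imposes e)
β2 stroke at I1  (I1 outputs flow p/I1)
β0 stroke at J2  (J2: bond 2 brought flow, rest push out)
β1 stroke at J1  (J1: bond 0 brought flow, rest push out)

b0 stroke→J2
b1 stroke→J1
b2 stroke→I1
b3 stroke→J2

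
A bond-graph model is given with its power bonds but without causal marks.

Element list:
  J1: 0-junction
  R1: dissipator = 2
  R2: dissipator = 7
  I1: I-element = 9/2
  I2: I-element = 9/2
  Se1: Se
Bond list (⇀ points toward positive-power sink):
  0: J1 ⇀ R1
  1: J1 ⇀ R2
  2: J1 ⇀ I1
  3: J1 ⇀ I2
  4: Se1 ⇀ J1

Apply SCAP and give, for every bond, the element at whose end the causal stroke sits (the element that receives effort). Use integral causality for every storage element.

bond 0 →R1
bond 1 →R2
bond 2 →I1
bond 3 →I2
bond 4 →J1

bond 4 |J1  (Se1 (Se) sets effort on bond)
bond 0 |R1  (common-e at J1 fixed by 4)
bond 1 |R2  (0-jn J1 has e-setter on 4)
bond 2 |I1  (J1 effort already set via bond 4)
bond 3 |I2  (J1: bond 4 brought effort, rest push out)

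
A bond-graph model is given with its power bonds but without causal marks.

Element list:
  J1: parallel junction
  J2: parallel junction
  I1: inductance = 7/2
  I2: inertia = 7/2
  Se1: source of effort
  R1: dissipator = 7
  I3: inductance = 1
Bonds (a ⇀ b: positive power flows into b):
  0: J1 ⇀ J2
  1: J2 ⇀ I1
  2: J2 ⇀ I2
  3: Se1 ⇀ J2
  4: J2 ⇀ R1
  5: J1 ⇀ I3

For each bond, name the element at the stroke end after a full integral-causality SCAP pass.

β3 stroke at J2  (Se1 fixes effort; stroke away)
β0 stroke at J1  (J2: bond 3 brought effort, rest push out)
β1 stroke at I1  (0-jn J2 has e-setter on 3)
β2 stroke at I2  (J2: bond 3 brought effort, rest push out)
β4 stroke at R1  (common-e at J2 fixed by 3)
β5 stroke at I3  (J1: bond 0 brought effort, rest push out)

bond 0 stroke at J1
bond 1 stroke at I1
bond 2 stroke at I2
bond 3 stroke at J2
bond 4 stroke at R1
bond 5 stroke at I3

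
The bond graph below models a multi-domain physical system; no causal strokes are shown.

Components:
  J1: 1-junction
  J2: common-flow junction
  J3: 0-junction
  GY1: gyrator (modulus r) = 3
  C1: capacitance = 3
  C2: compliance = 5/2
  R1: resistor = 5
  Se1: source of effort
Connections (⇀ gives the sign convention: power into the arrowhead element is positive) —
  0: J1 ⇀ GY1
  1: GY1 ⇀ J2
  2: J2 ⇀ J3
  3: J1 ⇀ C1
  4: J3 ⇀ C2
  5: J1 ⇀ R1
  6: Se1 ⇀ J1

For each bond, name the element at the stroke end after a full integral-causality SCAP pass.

#0 |GY1
#1 |GY1
#2 |J2
#3 |J1
#4 |J3
#5 |J1
#6 |J1

#6 stroke at J1  (source Se1 imposes e)
#3 stroke at J1  (prefer integral on C1)
#4 stroke at J3  (C2 integral (e out))
#2 stroke at J2  (common-e at J3 fixed by 4)
#1 stroke at GY1  (J2 needs exactly one f-in)
#0 stroke at GY1  (GY1: gyrator matches bond 1)
#5 stroke at J1  (J1: bond 0 brought flow, rest push out)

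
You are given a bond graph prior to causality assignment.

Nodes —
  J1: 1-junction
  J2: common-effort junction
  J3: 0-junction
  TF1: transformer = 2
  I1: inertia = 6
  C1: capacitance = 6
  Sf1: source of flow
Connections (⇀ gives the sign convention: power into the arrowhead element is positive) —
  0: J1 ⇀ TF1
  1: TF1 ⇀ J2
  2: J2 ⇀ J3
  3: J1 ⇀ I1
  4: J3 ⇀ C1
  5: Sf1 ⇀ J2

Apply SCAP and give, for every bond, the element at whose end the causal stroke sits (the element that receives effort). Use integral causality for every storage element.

#0 stroke at J1
#1 stroke at TF1
#2 stroke at J2
#3 stroke at I1
#4 stroke at J3
#5 stroke at Sf1

bond 5 stroke→Sf1  (Sf1 (Sf) sets flow on bond)
bond 3 stroke→I1  (I1: I, integral causality)
bond 0 stroke→J1  (common-f at J1 fixed by 3)
bond 1 stroke→TF1  (TF1 one-in-one-out from 0)
bond 2 stroke→J2  (J2 needs exactly one e-in)
bond 4 stroke→J3  (closing 0-jn rule on J3)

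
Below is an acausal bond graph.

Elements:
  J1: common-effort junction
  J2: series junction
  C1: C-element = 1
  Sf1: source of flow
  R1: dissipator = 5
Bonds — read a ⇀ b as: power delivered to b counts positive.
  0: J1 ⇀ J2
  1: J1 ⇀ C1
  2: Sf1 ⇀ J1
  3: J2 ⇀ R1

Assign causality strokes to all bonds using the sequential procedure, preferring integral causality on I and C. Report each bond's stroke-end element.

bond 2 stroke at Sf1  (Sf1 fixes flow; stroke at Sf1)
bond 1 stroke at J1  (C1 outputs effort q/C1)
bond 0 stroke at J2  (0-jn J1 has e-setter on 1)
bond 3 stroke at R1  (J2: last free bond brings flow in)

#0 →J2
#1 →J1
#2 →Sf1
#3 →R1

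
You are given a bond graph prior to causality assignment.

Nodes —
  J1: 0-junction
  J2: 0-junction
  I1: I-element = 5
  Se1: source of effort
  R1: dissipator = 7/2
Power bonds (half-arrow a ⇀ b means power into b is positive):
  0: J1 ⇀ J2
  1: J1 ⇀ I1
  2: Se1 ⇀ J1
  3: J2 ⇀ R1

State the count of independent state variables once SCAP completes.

1  (I1 all integral)

β2 stroke→J1  (Se1: effort source, stroke at far end)
β0 stroke→J2  (J1 effort already set via bond 2)
β1 stroke→I1  (common-e at J1 fixed by 2)
β3 stroke→R1  (J2: bond 0 brought effort, rest push out)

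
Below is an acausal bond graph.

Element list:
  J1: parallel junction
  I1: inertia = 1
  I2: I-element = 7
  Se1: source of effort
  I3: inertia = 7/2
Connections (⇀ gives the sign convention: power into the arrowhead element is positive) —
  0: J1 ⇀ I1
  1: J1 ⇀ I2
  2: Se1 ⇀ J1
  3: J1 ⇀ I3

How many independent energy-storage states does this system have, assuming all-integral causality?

bond 2 stroke→J1  (source Se1 imposes e)
bond 0 stroke→I1  (common-e at J1 fixed by 2)
bond 1 stroke→I2  (J1: bond 2 brought effort, rest push out)
bond 3 stroke→I3  (J1: bond 2 brought effort, rest push out)

3  (I1, I2, I3 all integral)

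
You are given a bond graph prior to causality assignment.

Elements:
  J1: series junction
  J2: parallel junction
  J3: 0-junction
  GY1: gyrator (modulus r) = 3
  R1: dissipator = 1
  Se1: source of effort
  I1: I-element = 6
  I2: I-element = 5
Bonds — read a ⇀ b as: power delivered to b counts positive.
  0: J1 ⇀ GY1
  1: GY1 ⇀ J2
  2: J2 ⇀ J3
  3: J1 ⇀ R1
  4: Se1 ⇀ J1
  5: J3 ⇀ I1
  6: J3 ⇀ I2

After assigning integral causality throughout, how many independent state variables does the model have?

β4 stroke at J1  (Se1: effort source, stroke at far end)
β5 stroke at I1  (I1 integral (f out))
β6 stroke at I2  (prefer integral on I2)
β2 stroke at J3  (closing 0-jn rule on J3)
β1 stroke at J2  (J2: last free bond brings effort in)
β0 stroke at J1  (GY GY1: same side as bond 1)
β3 stroke at R1  (J1: last free bond brings flow in)

2  (I1, I2 all integral)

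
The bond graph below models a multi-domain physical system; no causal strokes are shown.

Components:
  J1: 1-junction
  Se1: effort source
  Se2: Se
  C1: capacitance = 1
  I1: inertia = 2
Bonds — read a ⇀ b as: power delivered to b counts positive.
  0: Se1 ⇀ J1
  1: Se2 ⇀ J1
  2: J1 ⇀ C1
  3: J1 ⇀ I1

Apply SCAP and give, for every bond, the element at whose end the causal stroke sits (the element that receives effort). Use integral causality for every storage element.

bond 0 →J1
bond 1 →J1
bond 2 →J1
bond 3 →I1

bond 0 →J1  (Se1: effort source, stroke at far end)
bond 1 →J1  (Se2 (Se) sets effort on bond)
bond 2 →J1  (prefer integral on C1)
bond 3 →I1  (only one flow-in slot at J1)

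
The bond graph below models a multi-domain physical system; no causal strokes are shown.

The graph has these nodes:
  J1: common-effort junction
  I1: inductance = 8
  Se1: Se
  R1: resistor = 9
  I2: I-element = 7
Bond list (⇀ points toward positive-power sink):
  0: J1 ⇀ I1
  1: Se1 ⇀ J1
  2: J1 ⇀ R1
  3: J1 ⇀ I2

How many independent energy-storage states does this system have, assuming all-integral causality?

β1 stroke at J1  (source Se1 imposes e)
β0 stroke at I1  (J1: bond 1 brought effort, rest push out)
β2 stroke at R1  (common-e at J1 fixed by 1)
β3 stroke at I2  (common-e at J1 fixed by 1)

2  (I1, I2 all integral)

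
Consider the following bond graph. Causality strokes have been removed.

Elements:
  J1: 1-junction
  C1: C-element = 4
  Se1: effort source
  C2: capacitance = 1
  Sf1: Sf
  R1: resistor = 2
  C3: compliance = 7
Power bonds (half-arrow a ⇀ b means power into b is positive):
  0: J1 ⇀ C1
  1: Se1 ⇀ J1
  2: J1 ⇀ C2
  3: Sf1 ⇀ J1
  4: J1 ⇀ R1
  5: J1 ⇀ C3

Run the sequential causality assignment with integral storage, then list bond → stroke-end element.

β1 |J1  (Se1: effort source, stroke at far end)
β3 |Sf1  (Sf1 fixes flow; stroke at Sf1)
β0 |J1  (common-f at J1 fixed by 3)
β2 |J1  (common-f at J1 fixed by 3)
β4 |J1  (J1 flow already set via bond 3)
β5 |J1  (J1 flow already set via bond 3)

b0 |J1
b1 |J1
b2 |J1
b3 |Sf1
b4 |J1
b5 |J1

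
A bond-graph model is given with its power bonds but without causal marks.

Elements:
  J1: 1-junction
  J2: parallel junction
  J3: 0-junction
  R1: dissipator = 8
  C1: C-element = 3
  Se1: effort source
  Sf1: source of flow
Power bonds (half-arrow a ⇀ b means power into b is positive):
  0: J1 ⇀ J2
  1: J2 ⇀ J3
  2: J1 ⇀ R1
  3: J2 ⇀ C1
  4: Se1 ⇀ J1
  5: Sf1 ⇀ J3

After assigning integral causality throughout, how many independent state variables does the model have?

1  (C1 all integral)

#4 |J1  (source Se1 imposes e)
#5 |Sf1  (Sf1: flow source, stroke at near end)
#1 |J3  (closing 0-jn rule on J3)
#3 |J2  (prefer integral on C1)
#0 |J1  (J2: bond 3 brought effort, rest push out)
#2 |R1  (J1: last free bond brings flow in)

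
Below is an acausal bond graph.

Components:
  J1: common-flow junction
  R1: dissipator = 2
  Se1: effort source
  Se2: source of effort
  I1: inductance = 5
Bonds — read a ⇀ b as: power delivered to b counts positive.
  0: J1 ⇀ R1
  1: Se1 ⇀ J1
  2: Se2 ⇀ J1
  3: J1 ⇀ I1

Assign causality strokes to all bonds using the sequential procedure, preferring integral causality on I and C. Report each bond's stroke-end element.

bond 0 |J1
bond 1 |J1
bond 2 |J1
bond 3 |I1

β1 stroke→J1  (Se1: effort source, stroke at far end)
β2 stroke→J1  (source Se2 imposes e)
β3 stroke→I1  (prefer integral on I1)
β0 stroke→J1  (J1 flow already set via bond 3)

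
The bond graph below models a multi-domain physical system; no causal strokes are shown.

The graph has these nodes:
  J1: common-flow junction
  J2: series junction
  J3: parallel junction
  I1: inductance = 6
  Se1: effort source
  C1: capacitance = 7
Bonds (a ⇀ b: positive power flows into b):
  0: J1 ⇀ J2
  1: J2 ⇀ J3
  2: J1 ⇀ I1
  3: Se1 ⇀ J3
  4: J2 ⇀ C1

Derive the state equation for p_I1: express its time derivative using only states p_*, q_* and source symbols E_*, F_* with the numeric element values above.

β3 stroke→J3  (Se1: effort source, stroke at far end)
β1 stroke→J2  (J3: bond 3 brought effort, rest push out)
β2 stroke→I1  (I1 outputs flow p/I1)
β0 stroke→J1  (J1 flow already set via bond 2)
β4 stroke→J2  (J2: bond 0 brought flow, rest push out)

dp_I1/dt = -E_Se1 - q_C1/7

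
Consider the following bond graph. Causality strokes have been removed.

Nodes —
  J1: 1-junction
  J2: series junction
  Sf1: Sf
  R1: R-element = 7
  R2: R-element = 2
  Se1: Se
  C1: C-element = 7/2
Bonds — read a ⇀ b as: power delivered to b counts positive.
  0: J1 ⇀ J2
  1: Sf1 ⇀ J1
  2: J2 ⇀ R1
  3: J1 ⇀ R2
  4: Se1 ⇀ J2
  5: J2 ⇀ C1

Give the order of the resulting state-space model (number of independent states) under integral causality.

1  (C1 all integral)

bond 1 stroke→Sf1  (source Sf1 imposes f)
bond 4 stroke→J2  (source Se1 imposes e)
bond 0 stroke→J1  (J1 flow already set via bond 1)
bond 3 stroke→J1  (1-jn J1 has f-setter on 1)
bond 2 stroke→J2  (1-jn J2 has f-setter on 0)
bond 5 stroke→J2  (common-f at J2 fixed by 0)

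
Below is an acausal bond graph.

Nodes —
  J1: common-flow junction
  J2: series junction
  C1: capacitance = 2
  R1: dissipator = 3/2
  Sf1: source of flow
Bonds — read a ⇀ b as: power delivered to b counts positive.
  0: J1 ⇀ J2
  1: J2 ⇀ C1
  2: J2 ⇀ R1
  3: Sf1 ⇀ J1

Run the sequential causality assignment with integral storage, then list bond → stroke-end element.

b3 stroke at Sf1  (Sf1 (Sf) sets flow on bond)
b0 stroke at J1  (J1: bond 3 brought flow, rest push out)
b1 stroke at J2  (1-jn J2 has f-setter on 0)
b2 stroke at J2  (J2: bond 0 brought flow, rest push out)

#0 stroke at J1
#1 stroke at J2
#2 stroke at J2
#3 stroke at Sf1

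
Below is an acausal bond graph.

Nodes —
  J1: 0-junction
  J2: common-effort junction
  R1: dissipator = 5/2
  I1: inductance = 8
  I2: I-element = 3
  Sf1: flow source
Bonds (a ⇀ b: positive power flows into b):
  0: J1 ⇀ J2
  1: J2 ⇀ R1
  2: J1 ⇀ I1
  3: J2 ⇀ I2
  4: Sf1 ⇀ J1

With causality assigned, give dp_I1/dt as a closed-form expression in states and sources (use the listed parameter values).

dp_I1/dt = 5*F_Sf1/2 - 5*p_I1/16 - 5*p_I2/6

bond 4 stroke at Sf1  (Sf1 (Sf) sets flow on bond)
bond 2 stroke at I1  (I1 integral (f out))
bond 0 stroke at J1  (J1: last free bond brings effort in)
bond 3 stroke at I2  (I2 outputs flow p/I2)
bond 1 stroke at J2  (only one effort-in slot at J2)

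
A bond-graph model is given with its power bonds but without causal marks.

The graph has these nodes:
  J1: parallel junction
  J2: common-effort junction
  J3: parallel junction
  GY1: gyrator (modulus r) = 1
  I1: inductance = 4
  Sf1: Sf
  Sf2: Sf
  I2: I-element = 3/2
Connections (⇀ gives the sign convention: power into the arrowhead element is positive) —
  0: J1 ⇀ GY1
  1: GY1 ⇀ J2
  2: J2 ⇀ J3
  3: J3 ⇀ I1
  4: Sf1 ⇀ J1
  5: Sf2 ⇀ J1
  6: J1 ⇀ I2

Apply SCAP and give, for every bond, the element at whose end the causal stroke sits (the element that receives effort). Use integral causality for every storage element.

b0 stroke→J1
b1 stroke→J2
b2 stroke→J3
b3 stroke→I1
b4 stroke→Sf1
b5 stroke→Sf2
b6 stroke→I2

b4 stroke at Sf1  (Sf1 fixes flow; stroke at Sf1)
b5 stroke at Sf2  (Sf2: flow source, stroke at near end)
b3 stroke at I1  (I1 integral (f out))
b2 stroke at J3  (J3: last free bond brings effort in)
b1 stroke at J2  (J2 needs exactly one e-in)
b0 stroke at J1  (GY1: gyrator matches bond 1)
b6 stroke at I2  (J1 effort already set via bond 0)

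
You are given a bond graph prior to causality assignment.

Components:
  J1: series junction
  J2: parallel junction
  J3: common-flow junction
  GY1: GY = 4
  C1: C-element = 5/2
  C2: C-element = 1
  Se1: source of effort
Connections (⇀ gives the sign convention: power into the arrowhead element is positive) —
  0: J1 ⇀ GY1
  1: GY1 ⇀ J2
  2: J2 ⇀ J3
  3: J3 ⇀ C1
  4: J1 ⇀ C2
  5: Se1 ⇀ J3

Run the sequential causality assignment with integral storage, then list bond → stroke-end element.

β5 |J3  (Se1 (Se) sets effort on bond)
β3 |J3  (C1 outputs effort q/C1)
β2 |J2  (J3: last free bond brings flow in)
β1 |GY1  (common-e at J2 fixed by 2)
β0 |GY1  (GY GY1: same side as bond 1)
β4 |J1  (J1: bond 0 brought flow, rest push out)

bond 0 stroke→GY1
bond 1 stroke→GY1
bond 2 stroke→J2
bond 3 stroke→J3
bond 4 stroke→J1
bond 5 stroke→J3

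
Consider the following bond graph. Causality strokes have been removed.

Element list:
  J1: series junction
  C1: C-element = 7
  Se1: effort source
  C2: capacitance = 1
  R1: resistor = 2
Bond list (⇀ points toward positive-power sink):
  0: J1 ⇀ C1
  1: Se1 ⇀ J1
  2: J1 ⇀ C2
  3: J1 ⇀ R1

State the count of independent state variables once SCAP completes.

b1 stroke→J1  (Se1 fixes effort; stroke away)
b0 stroke→J1  (C1 outputs effort q/C1)
b2 stroke→J1  (prefer integral on C2)
b3 stroke→R1  (only one flow-in slot at J1)

2  (C1, C2 all integral)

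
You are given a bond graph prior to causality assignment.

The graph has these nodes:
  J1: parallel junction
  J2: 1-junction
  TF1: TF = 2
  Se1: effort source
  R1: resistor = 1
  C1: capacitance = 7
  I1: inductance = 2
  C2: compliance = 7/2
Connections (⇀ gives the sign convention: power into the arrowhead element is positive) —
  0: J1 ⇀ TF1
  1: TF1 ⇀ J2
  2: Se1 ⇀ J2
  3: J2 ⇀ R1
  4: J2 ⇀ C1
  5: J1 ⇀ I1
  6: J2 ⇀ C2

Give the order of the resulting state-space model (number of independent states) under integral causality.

3  (C1, C2, I1 all integral)

β2 |J2  (source Se1 imposes e)
β4 |J2  (prefer integral on C1)
β5 |I1  (I1 outputs flow p/I1)
β0 |J1  (closing 0-jn rule on J1)
β1 |TF1  (TF1: transformer flips bond 0)
β3 |J2  (common-f at J2 fixed by 1)
β6 |J2  (J2 flow already set via bond 1)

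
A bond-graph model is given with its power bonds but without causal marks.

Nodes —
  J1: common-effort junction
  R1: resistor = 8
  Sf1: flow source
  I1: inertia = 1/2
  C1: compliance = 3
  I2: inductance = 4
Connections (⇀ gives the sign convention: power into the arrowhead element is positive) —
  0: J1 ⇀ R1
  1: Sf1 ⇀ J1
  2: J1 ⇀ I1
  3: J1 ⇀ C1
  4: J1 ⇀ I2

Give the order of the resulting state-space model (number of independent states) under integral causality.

3  (C1, I1, I2 all integral)

b1 →Sf1  (source Sf1 imposes f)
b2 →I1  (prefer integral on I1)
b3 →J1  (prefer integral on C1)
b0 →R1  (J1: bond 3 brought effort, rest push out)
b4 →I2  (J1 effort already set via bond 3)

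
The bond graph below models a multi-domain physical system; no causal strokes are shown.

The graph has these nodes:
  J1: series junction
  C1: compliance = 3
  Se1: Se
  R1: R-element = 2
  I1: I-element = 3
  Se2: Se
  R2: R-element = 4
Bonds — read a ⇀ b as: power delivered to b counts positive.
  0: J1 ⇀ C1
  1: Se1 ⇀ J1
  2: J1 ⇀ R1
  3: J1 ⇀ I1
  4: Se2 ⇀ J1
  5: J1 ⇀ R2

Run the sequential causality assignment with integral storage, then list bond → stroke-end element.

bond 0 stroke at J1
bond 1 stroke at J1
bond 2 stroke at J1
bond 3 stroke at I1
bond 4 stroke at J1
bond 5 stroke at J1

bond 1 stroke at J1  (Se1 fixes effort; stroke away)
bond 4 stroke at J1  (Se2 fixes effort; stroke away)
bond 0 stroke at J1  (prefer integral on C1)
bond 3 stroke at I1  (prefer integral on I1)
bond 2 stroke at J1  (J1: bond 3 brought flow, rest push out)
bond 5 stroke at J1  (1-jn J1 has f-setter on 3)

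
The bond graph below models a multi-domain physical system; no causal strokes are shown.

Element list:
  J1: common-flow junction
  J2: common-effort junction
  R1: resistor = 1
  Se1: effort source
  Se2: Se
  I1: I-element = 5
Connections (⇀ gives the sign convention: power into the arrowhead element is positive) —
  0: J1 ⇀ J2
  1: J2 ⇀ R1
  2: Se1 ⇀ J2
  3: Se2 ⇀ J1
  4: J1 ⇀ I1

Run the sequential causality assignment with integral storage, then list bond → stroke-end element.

b0 stroke→J1
b1 stroke→R1
b2 stroke→J2
b3 stroke→J1
b4 stroke→I1

β2 →J2  (Se1 fixes effort; stroke away)
β3 →J1  (Se2 (Se) sets effort on bond)
β0 →J1  (common-e at J2 fixed by 2)
β1 →R1  (common-e at J2 fixed by 2)
β4 →I1  (J1: last free bond brings flow in)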